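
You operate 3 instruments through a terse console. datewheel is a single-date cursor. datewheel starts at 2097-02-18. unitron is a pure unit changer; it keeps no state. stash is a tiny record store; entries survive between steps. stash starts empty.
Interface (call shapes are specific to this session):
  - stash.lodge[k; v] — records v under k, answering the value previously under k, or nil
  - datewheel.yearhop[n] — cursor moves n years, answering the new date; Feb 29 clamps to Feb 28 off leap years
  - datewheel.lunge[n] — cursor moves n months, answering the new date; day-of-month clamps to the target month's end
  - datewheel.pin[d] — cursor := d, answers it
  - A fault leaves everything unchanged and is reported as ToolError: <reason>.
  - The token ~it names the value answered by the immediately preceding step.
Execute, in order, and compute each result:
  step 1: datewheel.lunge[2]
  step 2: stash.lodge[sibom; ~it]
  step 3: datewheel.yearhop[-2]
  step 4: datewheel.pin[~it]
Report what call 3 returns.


Calling datewheel.lunge(2), yielding 2097-04-18.
I invoke stash.lodge(sibom, ~it), — result: nil.
I call datewheel.yearhop(-2), and get 2095-04-18.
Calling datewheel.pin(~it), and see 2095-04-18.

Answer: 2095-04-18


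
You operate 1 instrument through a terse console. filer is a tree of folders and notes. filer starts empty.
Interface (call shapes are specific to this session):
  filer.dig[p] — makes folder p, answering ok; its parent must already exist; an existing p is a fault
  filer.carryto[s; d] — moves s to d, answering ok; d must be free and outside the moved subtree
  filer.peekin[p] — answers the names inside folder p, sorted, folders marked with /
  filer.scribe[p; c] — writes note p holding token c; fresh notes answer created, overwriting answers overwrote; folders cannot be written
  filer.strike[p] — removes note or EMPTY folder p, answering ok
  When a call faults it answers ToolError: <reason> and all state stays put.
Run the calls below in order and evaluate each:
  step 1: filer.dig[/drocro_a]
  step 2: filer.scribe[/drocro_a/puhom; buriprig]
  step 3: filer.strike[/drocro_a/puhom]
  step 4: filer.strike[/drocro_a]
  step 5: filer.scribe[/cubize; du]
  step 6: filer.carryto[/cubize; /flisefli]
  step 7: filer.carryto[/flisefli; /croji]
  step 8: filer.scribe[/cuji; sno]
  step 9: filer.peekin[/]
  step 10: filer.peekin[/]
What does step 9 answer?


Answer: [croji, cuji]

Derivation:
$ dig p=/drocro_a
:: ok
$ scribe p=/drocro_a/puhom c=buriprig
:: created
$ strike p=/drocro_a/puhom
:: ok
$ strike p=/drocro_a
:: ok
$ scribe p=/cubize c=du
:: created
$ carryto s=/cubize d=/flisefli
:: ok
$ carryto s=/flisefli d=/croji
:: ok
$ scribe p=/cuji c=sno
:: created
$ peekin p=/
:: [croji, cuji]
$ peekin p=/
:: [croji, cuji]


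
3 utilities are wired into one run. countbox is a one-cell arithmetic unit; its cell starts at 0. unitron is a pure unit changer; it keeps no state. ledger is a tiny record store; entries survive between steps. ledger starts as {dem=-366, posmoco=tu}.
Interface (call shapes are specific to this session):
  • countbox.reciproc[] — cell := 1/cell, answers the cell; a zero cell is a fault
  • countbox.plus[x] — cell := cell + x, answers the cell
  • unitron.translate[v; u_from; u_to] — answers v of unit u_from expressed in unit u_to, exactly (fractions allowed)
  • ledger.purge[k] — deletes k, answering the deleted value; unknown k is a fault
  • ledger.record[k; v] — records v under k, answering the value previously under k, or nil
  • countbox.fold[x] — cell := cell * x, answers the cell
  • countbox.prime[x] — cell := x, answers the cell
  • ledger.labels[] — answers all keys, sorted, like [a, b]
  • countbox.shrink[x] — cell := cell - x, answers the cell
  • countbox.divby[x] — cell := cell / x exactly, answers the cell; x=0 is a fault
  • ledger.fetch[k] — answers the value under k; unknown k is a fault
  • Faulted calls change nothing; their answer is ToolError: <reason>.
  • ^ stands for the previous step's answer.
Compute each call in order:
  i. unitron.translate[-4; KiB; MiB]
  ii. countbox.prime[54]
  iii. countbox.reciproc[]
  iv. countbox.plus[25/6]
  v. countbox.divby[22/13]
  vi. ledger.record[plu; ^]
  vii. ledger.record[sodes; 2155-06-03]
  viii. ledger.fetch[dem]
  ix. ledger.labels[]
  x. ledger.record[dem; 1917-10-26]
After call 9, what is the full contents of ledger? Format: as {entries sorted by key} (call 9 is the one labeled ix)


% unitron.translate v='-4' u_from='KiB' u_to='MiB'
= -1/256
% countbox.prime x='54'
= 54
% countbox.reciproc
= 1/54
% countbox.plus x='25/6'
= 113/27
% countbox.divby x='22/13'
= 1469/594
% ledger.record k='plu' v='^'
= nil
% ledger.record k='sodes' v='2155-06-03'
= nil
% ledger.fetch k='dem'
= -366
% ledger.labels
= [dem, plu, posmoco, sodes]
% ledger.record k='dem' v='1917-10-26'
= -366

Answer: {dem=-366, plu=1469/594, posmoco=tu, sodes=2155-06-03}


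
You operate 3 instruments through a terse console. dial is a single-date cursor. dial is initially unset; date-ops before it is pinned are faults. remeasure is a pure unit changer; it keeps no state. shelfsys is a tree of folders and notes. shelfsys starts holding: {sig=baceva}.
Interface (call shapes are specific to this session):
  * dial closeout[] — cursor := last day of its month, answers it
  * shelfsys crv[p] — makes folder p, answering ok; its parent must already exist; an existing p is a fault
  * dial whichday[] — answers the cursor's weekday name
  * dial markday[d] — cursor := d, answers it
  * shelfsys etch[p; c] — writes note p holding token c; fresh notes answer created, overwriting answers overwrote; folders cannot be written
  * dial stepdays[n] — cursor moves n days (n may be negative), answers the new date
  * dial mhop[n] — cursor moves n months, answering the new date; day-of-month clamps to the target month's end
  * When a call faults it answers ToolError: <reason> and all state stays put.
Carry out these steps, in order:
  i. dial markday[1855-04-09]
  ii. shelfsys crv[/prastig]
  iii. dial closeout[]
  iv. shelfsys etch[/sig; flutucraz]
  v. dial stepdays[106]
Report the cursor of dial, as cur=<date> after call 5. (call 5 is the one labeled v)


Answer: cur=1855-08-14

Derivation:
! dial markday(d=1855-04-09) : 1855-04-09
! shelfsys crv(p=/prastig) : ok
! dial closeout() : 1855-04-30
! shelfsys etch(p=/sig, c=flutucraz) : overwrote
! dial stepdays(n=106) : 1855-08-14


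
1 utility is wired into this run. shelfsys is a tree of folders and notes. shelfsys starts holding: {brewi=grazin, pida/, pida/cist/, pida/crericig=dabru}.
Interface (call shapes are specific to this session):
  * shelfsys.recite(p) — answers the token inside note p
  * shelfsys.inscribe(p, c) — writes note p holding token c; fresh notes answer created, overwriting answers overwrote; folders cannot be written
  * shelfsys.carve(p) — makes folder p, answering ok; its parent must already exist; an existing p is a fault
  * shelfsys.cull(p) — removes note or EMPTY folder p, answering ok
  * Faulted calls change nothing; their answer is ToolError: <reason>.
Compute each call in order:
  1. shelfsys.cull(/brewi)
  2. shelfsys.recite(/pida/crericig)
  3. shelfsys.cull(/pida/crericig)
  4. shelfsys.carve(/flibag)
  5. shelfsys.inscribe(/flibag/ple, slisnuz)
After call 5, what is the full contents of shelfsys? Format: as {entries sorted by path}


Answer: {flibag/, flibag/ple=slisnuz, pida/, pida/cist/}

Derivation:
>> cull(p: /brewi)
<< ok
>> recite(p: /pida/crericig)
<< dabru
>> cull(p: /pida/crericig)
<< ok
>> carve(p: /flibag)
<< ok
>> inscribe(p: /flibag/ple, c: slisnuz)
<< created


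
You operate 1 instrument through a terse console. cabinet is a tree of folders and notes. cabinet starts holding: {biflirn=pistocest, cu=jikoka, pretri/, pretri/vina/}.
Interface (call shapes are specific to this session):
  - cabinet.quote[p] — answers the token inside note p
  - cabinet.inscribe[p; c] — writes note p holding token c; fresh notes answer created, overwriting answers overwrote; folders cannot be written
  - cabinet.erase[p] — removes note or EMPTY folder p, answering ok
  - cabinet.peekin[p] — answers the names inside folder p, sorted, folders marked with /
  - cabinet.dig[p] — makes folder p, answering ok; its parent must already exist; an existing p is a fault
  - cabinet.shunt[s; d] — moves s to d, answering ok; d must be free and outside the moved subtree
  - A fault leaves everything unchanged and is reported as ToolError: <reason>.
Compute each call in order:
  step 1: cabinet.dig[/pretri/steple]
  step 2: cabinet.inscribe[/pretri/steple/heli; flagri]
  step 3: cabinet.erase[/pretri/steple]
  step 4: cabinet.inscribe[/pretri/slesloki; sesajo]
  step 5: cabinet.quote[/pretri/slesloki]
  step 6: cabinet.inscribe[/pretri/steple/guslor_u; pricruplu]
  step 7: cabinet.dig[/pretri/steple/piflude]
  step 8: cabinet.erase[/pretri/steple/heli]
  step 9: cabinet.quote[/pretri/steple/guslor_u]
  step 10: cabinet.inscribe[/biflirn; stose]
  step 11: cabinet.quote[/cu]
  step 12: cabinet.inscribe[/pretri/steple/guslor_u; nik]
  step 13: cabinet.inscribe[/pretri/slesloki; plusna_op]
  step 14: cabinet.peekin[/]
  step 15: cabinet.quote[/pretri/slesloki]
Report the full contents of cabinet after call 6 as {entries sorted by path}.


Answer: {biflirn=pistocest, cu=jikoka, pretri/, pretri/slesloki=sesajo, pretri/steple/, pretri/steple/guslor_u=pricruplu, pretri/steple/heli=flagri, pretri/vina/}

Derivation:
Next I call cabinet.dig with p='/pretri/steple', yielding ok.
Then cabinet.inscribe with p='/pretri/steple/heli', c='flagri', yielding created.
Calling cabinet.erase with p='/pretri/steple', and get ToolError: not empty.
I invoke cabinet.inscribe with p='/pretri/slesloki', c='sesajo', and observe created.
I call cabinet.quote with p='/pretri/slesloki', and get sesajo.
Using cabinet.inscribe with p='/pretri/steple/guslor_u', c='pricruplu', giving created.
Invoking cabinet.dig with p='/pretri/steple/piflude', → ok.
Next I call cabinet.erase with p='/pretri/steple/heli', and get ok.
Now I run cabinet.quote with p='/pretri/steple/guslor_u', yielding pricruplu.
Next I call cabinet.inscribe with p='/biflirn', c='stose', which returns overwrote.
Calling cabinet.quote with p='/cu', which returns jikoka.
Using cabinet.inscribe with p='/pretri/steple/guslor_u', c='nik', — result: overwrote.
Calling cabinet.inscribe with p='/pretri/slesloki', c='plusna_op', giving overwrote.
I run cabinet.peekin with p='/', and see [biflirn, cu, pretri/].
Using cabinet.quote with p='/pretri/slesloki', which returns plusna_op.


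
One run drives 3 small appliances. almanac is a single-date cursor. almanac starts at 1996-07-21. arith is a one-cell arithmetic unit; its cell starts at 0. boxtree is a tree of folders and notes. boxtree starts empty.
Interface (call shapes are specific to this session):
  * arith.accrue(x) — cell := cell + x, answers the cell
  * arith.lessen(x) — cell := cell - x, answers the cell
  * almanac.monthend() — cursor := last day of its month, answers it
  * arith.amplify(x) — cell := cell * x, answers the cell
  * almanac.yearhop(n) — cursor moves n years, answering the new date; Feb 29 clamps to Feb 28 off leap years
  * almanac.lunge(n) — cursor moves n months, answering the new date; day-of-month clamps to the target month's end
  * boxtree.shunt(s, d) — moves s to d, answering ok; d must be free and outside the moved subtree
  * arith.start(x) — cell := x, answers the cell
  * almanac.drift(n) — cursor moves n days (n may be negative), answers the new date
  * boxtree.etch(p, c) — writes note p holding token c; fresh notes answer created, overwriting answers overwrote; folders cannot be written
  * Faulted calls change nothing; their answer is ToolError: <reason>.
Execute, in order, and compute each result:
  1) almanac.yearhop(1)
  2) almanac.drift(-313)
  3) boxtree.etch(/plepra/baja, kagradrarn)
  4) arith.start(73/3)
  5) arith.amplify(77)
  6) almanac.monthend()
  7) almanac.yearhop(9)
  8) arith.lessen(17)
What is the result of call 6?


-> almanac.yearhop(n=1)
<- 1997-07-21
-> almanac.drift(n=-313)
<- 1996-09-11
-> boxtree.etch(p=/plepra/baja, c=kagradrarn)
<- ToolError: no parent
-> arith.start(x=73/3)
<- 73/3
-> arith.amplify(x=77)
<- 5621/3
-> almanac.monthend()
<- 1996-09-30
-> almanac.yearhop(n=9)
<- 2005-09-30
-> arith.lessen(x=17)
<- 5570/3

Answer: 1996-09-30


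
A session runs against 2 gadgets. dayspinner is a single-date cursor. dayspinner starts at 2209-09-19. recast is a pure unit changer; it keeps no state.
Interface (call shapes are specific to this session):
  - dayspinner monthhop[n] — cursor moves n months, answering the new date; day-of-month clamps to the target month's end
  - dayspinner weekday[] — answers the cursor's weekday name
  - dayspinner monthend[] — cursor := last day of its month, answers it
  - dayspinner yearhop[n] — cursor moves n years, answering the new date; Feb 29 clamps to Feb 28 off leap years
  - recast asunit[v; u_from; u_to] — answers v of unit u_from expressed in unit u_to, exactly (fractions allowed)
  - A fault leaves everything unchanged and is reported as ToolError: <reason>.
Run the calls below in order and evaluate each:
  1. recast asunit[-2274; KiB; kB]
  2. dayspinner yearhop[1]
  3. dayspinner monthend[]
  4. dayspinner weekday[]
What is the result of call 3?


Step: recast asunit[v: -2274; u_from: KiB; u_to: kB]
Result: -291072/125
Step: dayspinner yearhop[n: 1]
Result: 2210-09-19
Step: dayspinner monthend[]
Result: 2210-09-30
Step: dayspinner weekday[]
Result: Sunday

Answer: 2210-09-30


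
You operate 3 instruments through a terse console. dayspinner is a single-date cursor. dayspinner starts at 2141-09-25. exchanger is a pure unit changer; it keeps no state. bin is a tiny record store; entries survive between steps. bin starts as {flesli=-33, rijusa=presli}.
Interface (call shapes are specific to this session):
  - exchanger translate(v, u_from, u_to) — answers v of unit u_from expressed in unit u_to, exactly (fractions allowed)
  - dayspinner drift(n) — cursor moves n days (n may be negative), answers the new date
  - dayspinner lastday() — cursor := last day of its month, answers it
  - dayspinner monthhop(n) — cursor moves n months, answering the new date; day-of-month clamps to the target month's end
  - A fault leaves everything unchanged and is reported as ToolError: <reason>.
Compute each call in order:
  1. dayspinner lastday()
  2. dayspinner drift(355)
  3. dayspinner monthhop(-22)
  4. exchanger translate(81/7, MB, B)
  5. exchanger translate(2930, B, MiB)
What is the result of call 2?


CALL dayspinner lastday[]
RET  2141-09-30
CALL dayspinner drift[n→355]
RET  2142-09-20
CALL dayspinner monthhop[n→-22]
RET  2140-11-20
CALL exchanger translate[v→81/7; u_from→MB; u_to→B]
RET  81000000/7
CALL exchanger translate[v→2930; u_from→B; u_to→MiB]
RET  1465/524288

Answer: 2142-09-20


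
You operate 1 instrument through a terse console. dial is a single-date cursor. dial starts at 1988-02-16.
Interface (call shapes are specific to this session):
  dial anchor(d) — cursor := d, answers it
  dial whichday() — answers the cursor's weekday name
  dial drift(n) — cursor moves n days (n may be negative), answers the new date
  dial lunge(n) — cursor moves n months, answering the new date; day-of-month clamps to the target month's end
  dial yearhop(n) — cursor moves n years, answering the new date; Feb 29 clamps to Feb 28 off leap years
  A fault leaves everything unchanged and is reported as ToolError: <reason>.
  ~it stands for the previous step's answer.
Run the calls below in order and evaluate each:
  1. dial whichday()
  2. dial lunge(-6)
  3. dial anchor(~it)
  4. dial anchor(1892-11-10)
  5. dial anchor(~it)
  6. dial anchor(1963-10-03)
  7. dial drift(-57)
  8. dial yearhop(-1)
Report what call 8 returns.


;; dial whichday() -> Tuesday
;; dial lunge(n=-6) -> 1987-08-16
;; dial anchor(d=~it) -> 1987-08-16
;; dial anchor(d=1892-11-10) -> 1892-11-10
;; dial anchor(d=~it) -> 1892-11-10
;; dial anchor(d=1963-10-03) -> 1963-10-03
;; dial drift(n=-57) -> 1963-08-07
;; dial yearhop(n=-1) -> 1962-08-07

Answer: 1962-08-07


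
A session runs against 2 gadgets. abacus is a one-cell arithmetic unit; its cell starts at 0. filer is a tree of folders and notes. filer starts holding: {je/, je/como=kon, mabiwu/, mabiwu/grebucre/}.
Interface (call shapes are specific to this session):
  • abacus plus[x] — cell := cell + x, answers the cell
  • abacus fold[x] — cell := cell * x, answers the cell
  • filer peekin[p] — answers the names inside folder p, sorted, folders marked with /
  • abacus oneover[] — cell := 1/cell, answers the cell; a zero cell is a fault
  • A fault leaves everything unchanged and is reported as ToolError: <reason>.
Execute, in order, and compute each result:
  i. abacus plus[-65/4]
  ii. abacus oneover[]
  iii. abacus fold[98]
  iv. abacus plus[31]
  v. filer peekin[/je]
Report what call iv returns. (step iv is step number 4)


% abacus plus(x: -65/4) == -65/4
% abacus oneover() == -4/65
% abacus fold(x: 98) == -392/65
% abacus plus(x: 31) == 1623/65
% filer peekin(p: /je) == [como]

Answer: 1623/65


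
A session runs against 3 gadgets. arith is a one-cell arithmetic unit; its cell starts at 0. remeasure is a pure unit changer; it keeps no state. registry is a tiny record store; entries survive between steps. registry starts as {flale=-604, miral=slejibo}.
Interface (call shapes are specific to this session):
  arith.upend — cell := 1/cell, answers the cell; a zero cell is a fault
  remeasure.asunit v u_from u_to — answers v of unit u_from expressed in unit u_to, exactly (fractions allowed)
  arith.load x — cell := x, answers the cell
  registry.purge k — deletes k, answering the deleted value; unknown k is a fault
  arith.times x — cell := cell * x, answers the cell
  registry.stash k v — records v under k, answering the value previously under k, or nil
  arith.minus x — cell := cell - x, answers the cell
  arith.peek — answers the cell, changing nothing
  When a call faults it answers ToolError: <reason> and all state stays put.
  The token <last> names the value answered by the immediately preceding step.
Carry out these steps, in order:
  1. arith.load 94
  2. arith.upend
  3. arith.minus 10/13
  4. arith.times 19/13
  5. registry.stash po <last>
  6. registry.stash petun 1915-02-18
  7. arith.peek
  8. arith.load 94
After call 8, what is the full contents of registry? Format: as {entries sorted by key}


Answer: {flale=-604, miral=slejibo, petun=1915-02-18, po=-17613/15886}

Derivation:
Invoking arith.load using x→94, — result: 94.
Calling arith.upend(), and observe 1/94.
I try arith.minus using x→10/13: -927/1222.
Next I call arith.times using x→19/13, yielding -17613/15886.
Calling registry.stash using k→po, v→<last>, → nil.
Next I call registry.stash using k→petun, v→1915-02-18, which returns nil.
Invoking arith.peek(): -17613/15886.
I run arith.load using x→94, giving 94.


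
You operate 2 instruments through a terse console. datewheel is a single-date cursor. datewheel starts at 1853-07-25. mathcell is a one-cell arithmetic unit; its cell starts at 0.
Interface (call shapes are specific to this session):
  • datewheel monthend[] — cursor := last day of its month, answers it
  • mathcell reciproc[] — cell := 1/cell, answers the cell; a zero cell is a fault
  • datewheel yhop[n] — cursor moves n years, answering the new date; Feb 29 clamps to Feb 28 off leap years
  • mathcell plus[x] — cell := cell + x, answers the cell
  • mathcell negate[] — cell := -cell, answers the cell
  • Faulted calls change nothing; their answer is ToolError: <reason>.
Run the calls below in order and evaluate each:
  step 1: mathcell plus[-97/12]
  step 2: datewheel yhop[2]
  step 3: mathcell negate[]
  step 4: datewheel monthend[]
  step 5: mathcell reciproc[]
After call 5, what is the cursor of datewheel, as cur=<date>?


;; mathcell plus(x='-97/12') == -97/12
;; datewheel yhop(n='2') == 1855-07-25
;; mathcell negate() == 97/12
;; datewheel monthend() == 1855-07-31
;; mathcell reciproc() == 12/97

Answer: cur=1855-07-31


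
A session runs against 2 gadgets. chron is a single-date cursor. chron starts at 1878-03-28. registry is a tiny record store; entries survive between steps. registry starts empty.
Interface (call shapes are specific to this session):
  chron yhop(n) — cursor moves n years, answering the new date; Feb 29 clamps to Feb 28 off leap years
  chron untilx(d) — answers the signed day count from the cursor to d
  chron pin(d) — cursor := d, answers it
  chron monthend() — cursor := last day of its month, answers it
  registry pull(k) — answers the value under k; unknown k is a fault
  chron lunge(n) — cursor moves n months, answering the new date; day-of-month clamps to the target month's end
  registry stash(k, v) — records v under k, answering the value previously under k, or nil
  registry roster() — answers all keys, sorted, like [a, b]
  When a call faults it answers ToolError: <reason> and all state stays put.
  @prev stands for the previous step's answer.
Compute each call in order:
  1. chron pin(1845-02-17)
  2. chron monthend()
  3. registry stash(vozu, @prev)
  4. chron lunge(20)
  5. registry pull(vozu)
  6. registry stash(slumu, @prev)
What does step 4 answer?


Answer: 1846-10-28

Derivation:
→ chron pin(d→1845-02-17)
← 1845-02-17
→ chron monthend()
← 1845-02-28
→ registry stash(k→vozu, v→@prev)
← nil
→ chron lunge(n→20)
← 1846-10-28
→ registry pull(k→vozu)
← 1845-02-28
→ registry stash(k→slumu, v→@prev)
← nil


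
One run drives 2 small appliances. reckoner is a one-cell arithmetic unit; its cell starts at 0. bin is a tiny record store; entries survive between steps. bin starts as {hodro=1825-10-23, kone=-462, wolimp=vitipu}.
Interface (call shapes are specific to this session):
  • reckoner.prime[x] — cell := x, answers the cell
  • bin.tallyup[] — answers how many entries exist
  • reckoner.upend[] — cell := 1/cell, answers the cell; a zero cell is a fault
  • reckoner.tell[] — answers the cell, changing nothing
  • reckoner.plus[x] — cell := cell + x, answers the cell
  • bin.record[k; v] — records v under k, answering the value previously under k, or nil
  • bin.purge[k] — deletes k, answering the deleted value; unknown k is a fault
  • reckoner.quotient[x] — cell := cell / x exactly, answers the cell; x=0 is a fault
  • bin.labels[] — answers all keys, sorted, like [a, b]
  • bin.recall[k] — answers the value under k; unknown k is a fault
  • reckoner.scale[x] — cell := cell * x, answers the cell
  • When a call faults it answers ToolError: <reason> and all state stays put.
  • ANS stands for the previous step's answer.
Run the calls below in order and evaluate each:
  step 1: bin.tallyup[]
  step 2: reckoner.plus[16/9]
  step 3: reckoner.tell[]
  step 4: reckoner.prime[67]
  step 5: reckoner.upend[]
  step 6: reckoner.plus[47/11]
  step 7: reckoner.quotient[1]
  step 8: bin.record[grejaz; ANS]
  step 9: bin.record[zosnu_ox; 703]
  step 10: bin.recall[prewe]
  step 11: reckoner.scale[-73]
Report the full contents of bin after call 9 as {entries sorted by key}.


~$ tallyup
= 3
~$ plus x='16/9'
= 16/9
~$ tell
= 16/9
~$ prime x='67'
= 67
~$ upend
= 1/67
~$ plus x='47/11'
= 3160/737
~$ quotient x='1'
= 3160/737
~$ record k='grejaz' v='ANS'
= nil
~$ record k='zosnu_ox' v='703'
= nil
~$ recall k='prewe'
= ToolError: no such key prewe
~$ scale x='-73'
= -230680/737

Answer: {grejaz=3160/737, hodro=1825-10-23, kone=-462, wolimp=vitipu, zosnu_ox=703}


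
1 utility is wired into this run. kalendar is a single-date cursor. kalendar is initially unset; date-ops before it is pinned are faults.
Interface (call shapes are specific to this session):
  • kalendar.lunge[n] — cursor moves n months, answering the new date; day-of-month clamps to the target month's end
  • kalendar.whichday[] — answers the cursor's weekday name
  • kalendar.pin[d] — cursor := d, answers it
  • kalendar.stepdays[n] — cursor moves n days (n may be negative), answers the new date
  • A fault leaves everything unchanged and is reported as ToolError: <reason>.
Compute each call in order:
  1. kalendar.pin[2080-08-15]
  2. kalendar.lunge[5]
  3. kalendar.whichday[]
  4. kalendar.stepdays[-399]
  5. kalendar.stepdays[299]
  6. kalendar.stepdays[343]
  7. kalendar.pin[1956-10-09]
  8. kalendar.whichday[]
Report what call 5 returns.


Answer: 2080-10-07

Derivation:
·→ kalendar.pin(d=2080-08-15)
·← 2080-08-15
·→ kalendar.lunge(n=5)
·← 2081-01-15
·→ kalendar.whichday()
·← Wednesday
·→ kalendar.stepdays(n=-399)
·← 2079-12-13
·→ kalendar.stepdays(n=299)
·← 2080-10-07
·→ kalendar.stepdays(n=343)
·← 2081-09-15
·→ kalendar.pin(d=1956-10-09)
·← 1956-10-09
·→ kalendar.whichday()
·← Tuesday


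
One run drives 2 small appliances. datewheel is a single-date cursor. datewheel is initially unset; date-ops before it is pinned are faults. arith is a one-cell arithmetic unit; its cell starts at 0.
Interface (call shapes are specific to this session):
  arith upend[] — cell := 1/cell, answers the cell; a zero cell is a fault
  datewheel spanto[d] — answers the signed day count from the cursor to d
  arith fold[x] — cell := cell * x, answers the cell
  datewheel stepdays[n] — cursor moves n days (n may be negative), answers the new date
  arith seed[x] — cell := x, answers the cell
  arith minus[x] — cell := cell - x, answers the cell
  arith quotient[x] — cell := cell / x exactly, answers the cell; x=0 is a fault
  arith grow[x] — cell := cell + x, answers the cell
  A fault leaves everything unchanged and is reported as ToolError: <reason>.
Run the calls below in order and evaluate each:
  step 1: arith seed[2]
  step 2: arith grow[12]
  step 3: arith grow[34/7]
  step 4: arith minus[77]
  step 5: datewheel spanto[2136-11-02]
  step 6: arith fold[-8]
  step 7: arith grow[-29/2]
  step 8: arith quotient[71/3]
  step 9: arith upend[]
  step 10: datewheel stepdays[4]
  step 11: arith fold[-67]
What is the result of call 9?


I invoke arith seed on x=2, and get 2.
Now I run arith grow on x=12, and get 14.
Using arith grow on x=34/7, and see 132/7.
Invoking arith minus on x=77, → -407/7.
Using datewheel spanto on d=2136-11-02, which returns ToolError: no date set.
I call arith fold on x=-8, and get 3256/7.
I run arith grow on x=-29/2, and observe 6309/14.
Invoking arith quotient on x=71/3, yielding 18927/994.
Invoking arith upend(), and see 994/18927.
Now I run datewheel stepdays on n=4, which returns ToolError: no date set.
I call arith fold on x=-67, which returns -66598/18927.

Answer: 994/18927


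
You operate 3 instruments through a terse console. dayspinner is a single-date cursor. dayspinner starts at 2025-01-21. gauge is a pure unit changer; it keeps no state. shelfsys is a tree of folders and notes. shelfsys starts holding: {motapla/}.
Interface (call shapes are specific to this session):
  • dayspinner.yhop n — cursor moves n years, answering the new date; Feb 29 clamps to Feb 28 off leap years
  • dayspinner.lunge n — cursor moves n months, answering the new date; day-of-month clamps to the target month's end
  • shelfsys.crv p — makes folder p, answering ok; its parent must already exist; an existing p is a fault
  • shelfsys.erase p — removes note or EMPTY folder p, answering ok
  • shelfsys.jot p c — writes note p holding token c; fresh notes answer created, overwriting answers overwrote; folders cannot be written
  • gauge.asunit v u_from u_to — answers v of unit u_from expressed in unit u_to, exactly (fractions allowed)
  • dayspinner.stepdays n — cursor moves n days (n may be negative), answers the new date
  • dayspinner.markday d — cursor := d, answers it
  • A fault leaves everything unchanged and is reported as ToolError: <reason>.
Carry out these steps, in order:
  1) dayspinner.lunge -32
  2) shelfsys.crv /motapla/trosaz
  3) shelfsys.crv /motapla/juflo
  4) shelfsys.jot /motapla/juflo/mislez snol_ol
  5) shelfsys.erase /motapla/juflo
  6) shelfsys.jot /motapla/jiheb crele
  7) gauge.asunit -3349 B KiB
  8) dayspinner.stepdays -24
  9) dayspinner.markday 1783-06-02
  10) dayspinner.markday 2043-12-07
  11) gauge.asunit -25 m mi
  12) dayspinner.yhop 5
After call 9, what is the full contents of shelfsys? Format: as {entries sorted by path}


-> lunge(n: -32)
<- 2022-05-21
-> crv(p: /motapla/trosaz)
<- ok
-> crv(p: /motapla/juflo)
<- ok
-> jot(p: /motapla/juflo/mislez, c: snol_ol)
<- created
-> erase(p: /motapla/juflo)
<- ToolError: not empty
-> jot(p: /motapla/jiheb, c: crele)
<- created
-> asunit(v: -3349, u_from: B, u_to: KiB)
<- -3349/1024
-> stepdays(n: -24)
<- 2022-04-27
-> markday(d: 1783-06-02)
<- 1783-06-02
-> markday(d: 2043-12-07)
<- 2043-12-07
-> asunit(v: -25, u_from: m, u_to: mi)
<- -3125/201168
-> yhop(n: 5)
<- 2048-12-07

Answer: {motapla/, motapla/jiheb=crele, motapla/juflo/, motapla/juflo/mislez=snol_ol, motapla/trosaz/}


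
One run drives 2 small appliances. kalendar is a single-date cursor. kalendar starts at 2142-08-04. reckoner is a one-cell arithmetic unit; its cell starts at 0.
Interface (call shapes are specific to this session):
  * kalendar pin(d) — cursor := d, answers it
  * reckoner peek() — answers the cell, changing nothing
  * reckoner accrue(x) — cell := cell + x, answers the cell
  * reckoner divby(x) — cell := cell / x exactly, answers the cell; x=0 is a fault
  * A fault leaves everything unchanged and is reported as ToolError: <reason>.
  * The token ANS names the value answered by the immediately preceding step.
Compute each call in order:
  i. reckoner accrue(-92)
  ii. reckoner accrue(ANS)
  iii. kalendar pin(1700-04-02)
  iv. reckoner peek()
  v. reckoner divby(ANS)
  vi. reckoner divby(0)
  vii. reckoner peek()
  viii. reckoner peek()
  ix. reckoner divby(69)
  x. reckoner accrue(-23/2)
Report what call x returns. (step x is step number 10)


Answer: -1585/138

Derivation:
-> reckoner accrue(x: -92)
<- -92
-> reckoner accrue(x: ANS)
<- -184
-> kalendar pin(d: 1700-04-02)
<- 1700-04-02
-> reckoner peek()
<- -184
-> reckoner divby(x: ANS)
<- 1
-> reckoner divby(x: 0)
<- ToolError: division by zero
-> reckoner peek()
<- 1
-> reckoner peek()
<- 1
-> reckoner divby(x: 69)
<- 1/69
-> reckoner accrue(x: -23/2)
<- -1585/138


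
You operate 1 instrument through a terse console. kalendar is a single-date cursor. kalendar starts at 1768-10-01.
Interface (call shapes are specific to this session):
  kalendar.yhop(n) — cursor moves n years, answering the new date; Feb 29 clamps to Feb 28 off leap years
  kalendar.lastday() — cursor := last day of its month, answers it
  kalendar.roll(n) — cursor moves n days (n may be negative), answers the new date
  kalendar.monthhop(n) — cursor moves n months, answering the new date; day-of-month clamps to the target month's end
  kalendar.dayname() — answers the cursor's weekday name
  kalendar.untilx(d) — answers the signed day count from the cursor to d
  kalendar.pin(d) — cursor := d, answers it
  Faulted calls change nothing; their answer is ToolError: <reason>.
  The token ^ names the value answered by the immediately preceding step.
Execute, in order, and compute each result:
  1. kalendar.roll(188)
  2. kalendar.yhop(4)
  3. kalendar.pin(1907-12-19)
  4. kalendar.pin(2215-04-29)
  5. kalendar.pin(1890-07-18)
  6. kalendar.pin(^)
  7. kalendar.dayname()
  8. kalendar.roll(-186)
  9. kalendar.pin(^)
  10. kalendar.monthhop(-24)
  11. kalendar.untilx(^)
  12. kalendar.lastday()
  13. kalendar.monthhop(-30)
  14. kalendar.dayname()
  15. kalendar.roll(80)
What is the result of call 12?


>>> kalendar.roll n=188
[out] 1769-04-07
>>> kalendar.yhop n=4
[out] 1773-04-07
>>> kalendar.pin d=1907-12-19
[out] 1907-12-19
>>> kalendar.pin d=2215-04-29
[out] 2215-04-29
>>> kalendar.pin d=1890-07-18
[out] 1890-07-18
>>> kalendar.pin d=^
[out] 1890-07-18
>>> kalendar.dayname
[out] Friday
>>> kalendar.roll n=-186
[out] 1890-01-13
>>> kalendar.pin d=^
[out] 1890-01-13
>>> kalendar.monthhop n=-24
[out] 1888-01-13
>>> kalendar.untilx d=^
[out] 0
>>> kalendar.lastday
[out] 1888-01-31
>>> kalendar.monthhop n=-30
[out] 1885-07-31
>>> kalendar.dayname
[out] Friday
>>> kalendar.roll n=80
[out] 1885-10-19

Answer: 1888-01-31


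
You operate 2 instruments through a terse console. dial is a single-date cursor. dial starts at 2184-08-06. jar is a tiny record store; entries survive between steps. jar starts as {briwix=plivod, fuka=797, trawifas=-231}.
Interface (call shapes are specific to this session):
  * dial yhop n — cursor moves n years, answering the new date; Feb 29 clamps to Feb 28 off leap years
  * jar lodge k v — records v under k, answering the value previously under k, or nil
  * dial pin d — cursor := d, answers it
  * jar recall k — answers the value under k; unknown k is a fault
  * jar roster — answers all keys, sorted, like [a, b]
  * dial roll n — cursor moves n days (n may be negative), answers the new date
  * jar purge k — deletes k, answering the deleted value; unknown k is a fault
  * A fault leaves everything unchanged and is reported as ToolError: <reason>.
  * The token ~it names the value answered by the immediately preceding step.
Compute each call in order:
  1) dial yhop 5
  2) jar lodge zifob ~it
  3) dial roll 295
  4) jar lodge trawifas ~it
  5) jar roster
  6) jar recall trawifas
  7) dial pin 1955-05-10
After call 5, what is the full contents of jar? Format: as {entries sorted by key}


·→ dial yhop(n='5')
·← 2189-08-06
·→ jar lodge(k='zifob', v='~it')
·← nil
·→ dial roll(n='295')
·← 2190-05-28
·→ jar lodge(k='trawifas', v='~it')
·← -231
·→ jar roster()
·← [briwix, fuka, trawifas, zifob]
·→ jar recall(k='trawifas')
·← 2190-05-28
·→ dial pin(d='1955-05-10')
·← 1955-05-10

Answer: {briwix=plivod, fuka=797, trawifas=2190-05-28, zifob=2189-08-06}


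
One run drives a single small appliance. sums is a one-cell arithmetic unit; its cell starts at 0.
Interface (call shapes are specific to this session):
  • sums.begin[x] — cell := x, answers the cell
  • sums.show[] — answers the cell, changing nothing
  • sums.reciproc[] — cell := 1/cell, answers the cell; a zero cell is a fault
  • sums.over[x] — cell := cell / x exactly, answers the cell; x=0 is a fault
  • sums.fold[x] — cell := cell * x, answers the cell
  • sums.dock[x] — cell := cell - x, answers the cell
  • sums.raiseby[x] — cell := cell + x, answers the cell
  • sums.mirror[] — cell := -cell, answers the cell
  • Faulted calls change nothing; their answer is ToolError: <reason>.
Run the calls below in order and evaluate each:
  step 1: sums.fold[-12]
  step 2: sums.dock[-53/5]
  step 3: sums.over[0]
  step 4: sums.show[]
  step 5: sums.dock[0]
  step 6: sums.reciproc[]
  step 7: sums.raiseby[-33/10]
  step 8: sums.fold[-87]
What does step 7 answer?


Answer: -1699/530

Derivation:
// 1. sums.fold(x=-12) : 0
// 2. sums.dock(x=-53/5) : 53/5
// 3. sums.over(x=0) : ToolError: division by zero
// 4. sums.show() : 53/5
// 5. sums.dock(x=0) : 53/5
// 6. sums.reciproc() : 5/53
// 7. sums.raiseby(x=-33/10) : -1699/530
// 8. sums.fold(x=-87) : 147813/530


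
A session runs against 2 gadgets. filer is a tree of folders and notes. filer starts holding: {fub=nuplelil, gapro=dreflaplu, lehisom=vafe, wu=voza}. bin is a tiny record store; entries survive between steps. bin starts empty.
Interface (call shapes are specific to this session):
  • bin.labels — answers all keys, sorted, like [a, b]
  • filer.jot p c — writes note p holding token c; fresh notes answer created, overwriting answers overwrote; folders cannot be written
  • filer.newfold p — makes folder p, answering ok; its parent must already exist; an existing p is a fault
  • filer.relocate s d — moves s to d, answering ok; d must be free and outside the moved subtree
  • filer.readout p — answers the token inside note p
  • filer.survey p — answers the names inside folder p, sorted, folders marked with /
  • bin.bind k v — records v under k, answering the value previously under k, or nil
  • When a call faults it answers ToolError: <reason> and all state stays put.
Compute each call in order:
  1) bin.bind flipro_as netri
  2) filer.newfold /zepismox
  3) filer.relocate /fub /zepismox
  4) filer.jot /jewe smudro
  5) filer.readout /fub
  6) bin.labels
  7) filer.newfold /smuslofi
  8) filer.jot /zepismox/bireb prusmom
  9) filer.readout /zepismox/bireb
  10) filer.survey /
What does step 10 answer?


;; 1. bind(flipro_as, netri) == nil
;; 2. newfold(/zepismox) == ok
;; 3. relocate(/fub, /zepismox) == ToolError: exists
;; 4. jot(/jewe, smudro) == created
;; 5. readout(/fub) == nuplelil
;; 6. labels() == [flipro_as]
;; 7. newfold(/smuslofi) == ok
;; 8. jot(/zepismox/bireb, prusmom) == created
;; 9. readout(/zepismox/bireb) == prusmom
;; 10. survey(/) == [fub, gapro, jewe, lehisom, smuslofi/, wu, zepismox/]

Answer: [fub, gapro, jewe, lehisom, smuslofi/, wu, zepismox/]


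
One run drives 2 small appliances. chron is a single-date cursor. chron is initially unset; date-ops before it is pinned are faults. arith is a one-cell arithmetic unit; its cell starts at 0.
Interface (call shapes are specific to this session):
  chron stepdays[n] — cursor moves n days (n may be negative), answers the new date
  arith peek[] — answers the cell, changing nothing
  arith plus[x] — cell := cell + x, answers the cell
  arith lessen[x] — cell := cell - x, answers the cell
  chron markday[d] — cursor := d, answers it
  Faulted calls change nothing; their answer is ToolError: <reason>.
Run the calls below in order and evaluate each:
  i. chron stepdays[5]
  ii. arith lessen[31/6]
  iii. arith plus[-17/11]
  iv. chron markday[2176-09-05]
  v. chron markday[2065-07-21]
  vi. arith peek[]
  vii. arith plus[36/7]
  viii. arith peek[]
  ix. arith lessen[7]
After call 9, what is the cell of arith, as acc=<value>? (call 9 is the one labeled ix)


Answer: acc=-3959/462

Derivation:
Calling chron stepdays passing n='5', yielding ToolError: no date set.
Using arith lessen passing x='31/6', — result: -31/6.
I invoke arith plus passing x='-17/11', yielding -443/66.
Calling chron markday passing d='2176-09-05', and see 2176-09-05.
Invoking chron markday passing d='2065-07-21', and observe 2065-07-21.
I run arith peek, which returns -443/66.
I try arith plus passing x='36/7', and get -725/462.
I use arith peek, yielding -725/462.
I use arith lessen passing x='7', and get -3959/462.


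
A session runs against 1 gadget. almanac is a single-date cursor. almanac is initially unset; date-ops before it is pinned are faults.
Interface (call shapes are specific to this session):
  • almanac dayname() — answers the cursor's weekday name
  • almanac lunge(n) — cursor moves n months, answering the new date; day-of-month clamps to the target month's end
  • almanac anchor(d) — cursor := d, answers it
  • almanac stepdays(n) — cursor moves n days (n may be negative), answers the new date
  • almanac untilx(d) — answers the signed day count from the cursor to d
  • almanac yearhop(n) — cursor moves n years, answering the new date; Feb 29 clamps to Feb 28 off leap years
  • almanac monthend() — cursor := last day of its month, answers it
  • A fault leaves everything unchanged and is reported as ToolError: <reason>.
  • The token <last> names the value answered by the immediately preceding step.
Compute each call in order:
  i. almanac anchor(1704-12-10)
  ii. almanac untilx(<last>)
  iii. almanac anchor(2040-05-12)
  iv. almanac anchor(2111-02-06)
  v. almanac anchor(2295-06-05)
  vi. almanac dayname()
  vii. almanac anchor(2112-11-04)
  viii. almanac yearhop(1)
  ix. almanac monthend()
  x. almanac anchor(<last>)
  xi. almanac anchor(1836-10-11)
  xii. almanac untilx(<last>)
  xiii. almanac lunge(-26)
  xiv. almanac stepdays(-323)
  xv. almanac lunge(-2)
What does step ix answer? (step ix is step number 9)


Answer: 2113-11-30

Derivation:
;; 1. almanac anchor(d=1704-12-10) : 1704-12-10
;; 2. almanac untilx(d=<last>) : 0
;; 3. almanac anchor(d=2040-05-12) : 2040-05-12
;; 4. almanac anchor(d=2111-02-06) : 2111-02-06
;; 5. almanac anchor(d=2295-06-05) : 2295-06-05
;; 6. almanac dayname() : Wednesday
;; 7. almanac anchor(d=2112-11-04) : 2112-11-04
;; 8. almanac yearhop(n=1) : 2113-11-04
;; 9. almanac monthend() : 2113-11-30
;; 10. almanac anchor(d=<last>) : 2113-11-30
;; 11. almanac anchor(d=1836-10-11) : 1836-10-11
;; 12. almanac untilx(d=<last>) : 0
;; 13. almanac lunge(n=-26) : 1834-08-11
;; 14. almanac stepdays(n=-323) : 1833-09-22
;; 15. almanac lunge(n=-2) : 1833-07-22
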